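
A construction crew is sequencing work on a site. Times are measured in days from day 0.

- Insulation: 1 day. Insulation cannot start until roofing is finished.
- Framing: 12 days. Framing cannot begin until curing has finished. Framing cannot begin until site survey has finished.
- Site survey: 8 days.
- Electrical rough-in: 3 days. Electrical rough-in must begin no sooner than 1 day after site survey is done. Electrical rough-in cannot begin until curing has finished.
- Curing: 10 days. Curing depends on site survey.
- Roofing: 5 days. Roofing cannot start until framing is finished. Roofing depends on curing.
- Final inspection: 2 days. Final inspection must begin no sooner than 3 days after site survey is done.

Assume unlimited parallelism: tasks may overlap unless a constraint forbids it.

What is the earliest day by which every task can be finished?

Site survey has no prerequisites, so it starts at day 0 and finishes at day 8.
After site survey (finishes day 8, plus 3-day gap → day 11), final inspection can start at day 11 and finishes at day 13.
After site survey (finishes day 8), curing can start at day 8 and finishes at day 18.
Electrical rough-in needs all of site survey (finishes day 8, plus 1-day gap → day 9); curing (finishes day 18). That puts its earliest start at day 18; it finishes at 18 + 3 = day 21.
For framing: curing (finishes day 18); site survey (finishes day 8). Taking the maximum gives a start of day 18, and it finishes at 18 + 12 = day 30.
For roofing: framing (finishes day 30); curing (finishes day 18). Taking the maximum gives a start of day 30, and it finishes at 30 + 5 = day 35.
After roofing (finishes day 35), insulation can start at day 35 and finishes at day 36.
All tasks are finished once the last one completes. Finish times: Site survey at 8, Curing at 18, Framing at 30, Roofing at 35, Electrical rough-in at 21, Insulation at 36, Final inspection at 13. The latest is day 36.

36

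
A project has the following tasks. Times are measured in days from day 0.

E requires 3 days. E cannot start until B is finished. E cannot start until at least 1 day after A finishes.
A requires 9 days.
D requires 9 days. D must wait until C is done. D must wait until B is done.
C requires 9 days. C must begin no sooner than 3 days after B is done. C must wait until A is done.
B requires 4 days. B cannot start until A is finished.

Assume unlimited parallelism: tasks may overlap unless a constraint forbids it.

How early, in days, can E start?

13

A can start immediately at day 0; it finishes at day 9.
B waits on A (finishes day 9), so it starts at day 9 and finishes at 9 + 4 = day 13.
E waits on B (finishes day 13); A (finishes day 9, plus 1-day gap → day 10). The latest of these is day 13, which is the earliest E can start.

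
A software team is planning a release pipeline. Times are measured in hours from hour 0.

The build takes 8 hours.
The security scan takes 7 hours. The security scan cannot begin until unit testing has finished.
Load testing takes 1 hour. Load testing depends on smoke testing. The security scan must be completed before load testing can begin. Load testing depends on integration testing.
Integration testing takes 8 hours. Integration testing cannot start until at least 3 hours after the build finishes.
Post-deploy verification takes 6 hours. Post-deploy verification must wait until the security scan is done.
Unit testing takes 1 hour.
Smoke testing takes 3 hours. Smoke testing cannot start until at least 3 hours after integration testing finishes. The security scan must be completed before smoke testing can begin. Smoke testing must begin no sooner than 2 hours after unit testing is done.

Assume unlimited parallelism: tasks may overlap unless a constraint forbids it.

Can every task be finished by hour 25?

Nothing blocks unit testing, so it runs from hour 0 to hour 1.
The security scan waits on unit testing (finishes hour 1), so it starts at hour 1 and finishes at 1 + 7 = hour 8.
After the security scan (finishes hour 8), post-deploy verification can start at hour 8 and finishes at hour 14.
Nothing blocks the build, so it runs from hour 0 to hour 8.
After the build (finishes hour 8, plus 3-hour gap → hour 11), integration testing can start at hour 11 and finishes at hour 19.
For smoke testing: integration testing (finishes hour 19, plus 3-hour gap → hour 22); the security scan (finishes hour 8); unit testing (finishes hour 1, plus 2-hour gap → hour 3). Taking the maximum gives a start of hour 22, and it finishes at 22 + 3 = hour 25.
Load testing needs all of smoke testing (finishes hour 25); the security scan (finishes hour 8); integration testing (finishes hour 19). That puts its earliest start at hour 25; it finishes at 25 + 1 = hour 26.
The earliest everything can be done is hour 26, which is after the deadline of 25, so it is not possible.

No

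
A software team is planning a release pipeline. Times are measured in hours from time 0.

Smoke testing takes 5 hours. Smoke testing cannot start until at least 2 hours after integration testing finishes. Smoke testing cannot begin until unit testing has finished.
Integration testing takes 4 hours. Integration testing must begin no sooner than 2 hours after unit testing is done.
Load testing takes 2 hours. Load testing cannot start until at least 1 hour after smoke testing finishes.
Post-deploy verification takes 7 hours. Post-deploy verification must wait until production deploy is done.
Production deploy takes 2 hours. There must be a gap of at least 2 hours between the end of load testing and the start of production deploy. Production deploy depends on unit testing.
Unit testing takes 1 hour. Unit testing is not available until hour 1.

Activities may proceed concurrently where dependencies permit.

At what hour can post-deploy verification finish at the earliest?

29

Unit testing waits on its own release at hour 1, so it starts at hour 1 and finishes at 1 + 1 = hour 2.
Integration testing cannot begin until unit testing (finishes hour 2, plus 2-hour gap → hour 4). It runs from hour 4 to 4 + 4 = hour 8.
For smoke testing: integration testing (finishes hour 8, plus 2-hour gap → hour 10); unit testing (finishes hour 2). Taking the maximum gives a start of hour 10, and it finishes at 10 + 5 = hour 15.
Load testing waits on smoke testing (finishes hour 15, plus 1-hour gap → hour 16), so it starts at hour 16 and finishes at 16 + 2 = hour 18.
Production deploy has to wait for load testing (finishes hour 18, plus 2-hour gap → hour 20); unit testing (finishes hour 2). The latest of these is hour 20, so production deploy runs hour 20 to 20 + 2 = hour 22.
Post-deploy verification waits on production deploy (finishes hour 22), so it starts at hour 22 and finishes at 22 + 7 = hour 29.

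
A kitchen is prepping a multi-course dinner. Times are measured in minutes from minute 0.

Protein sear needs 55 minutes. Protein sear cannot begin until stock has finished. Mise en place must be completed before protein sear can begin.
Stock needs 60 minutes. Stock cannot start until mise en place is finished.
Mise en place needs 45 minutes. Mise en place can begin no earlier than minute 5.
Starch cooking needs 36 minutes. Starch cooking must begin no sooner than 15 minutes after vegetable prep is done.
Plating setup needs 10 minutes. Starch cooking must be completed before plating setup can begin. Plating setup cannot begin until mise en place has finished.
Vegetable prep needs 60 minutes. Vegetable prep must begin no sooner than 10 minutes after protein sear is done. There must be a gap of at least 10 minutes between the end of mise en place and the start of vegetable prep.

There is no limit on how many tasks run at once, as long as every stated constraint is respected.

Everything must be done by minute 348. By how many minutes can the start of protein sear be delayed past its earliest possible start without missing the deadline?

52

Mise en place waits on its own release at minute 5, so it starts at minute 5 and finishes at 5 + 45 = minute 50.
Stock cannot begin until mise en place (finishes minute 50). It runs from minute 50 to 50 + 60 = minute 110.
Protein sear needs all of stock (finishes minute 110); mise en place (finishes minute 50). That puts its earliest start at minute 110; it finishes at 110 + 55 = minute 165.

Working backward from the deadline:
Plating setup has no dependents, so it just needs to finish by minute 348. Starting by 348 − 10 = minute 338 achieves that.
Starch cooking has to be done before plating setup (must start by minute 338). That means finishing by minute 338, i.e. starting by 338 − 36 = minute 302.
Since starch cooking (must start by minute 302, minus 15-minute gap → minute 287) depends on it, vegetable prep must finish by minute 287. Backing off its 60-minute duration gives a latest start of minute 227.
Since vegetable prep (must start by minute 227, minus 10-minute gap → minute 217) depends on it, protein sear must finish by minute 217. Backing off its 55-minute duration gives a latest start of minute 162.
So protein sear can start as early as minute 110 and as late as minute 162, giving 162 − 110 = 52 minutes of slack.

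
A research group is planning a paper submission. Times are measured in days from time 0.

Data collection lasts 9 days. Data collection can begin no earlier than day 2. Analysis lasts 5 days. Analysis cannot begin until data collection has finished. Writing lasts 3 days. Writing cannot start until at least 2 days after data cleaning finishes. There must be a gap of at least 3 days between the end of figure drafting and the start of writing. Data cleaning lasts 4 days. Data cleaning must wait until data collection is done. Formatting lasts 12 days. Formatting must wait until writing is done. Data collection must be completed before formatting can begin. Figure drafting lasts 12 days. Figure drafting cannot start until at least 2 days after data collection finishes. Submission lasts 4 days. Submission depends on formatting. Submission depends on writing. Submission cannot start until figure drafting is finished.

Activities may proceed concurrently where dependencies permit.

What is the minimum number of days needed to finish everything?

After its own release at day 2, data collection can start at day 2 and finishes at day 11.
After data collection (finishes day 11, plus 2-day gap → day 13), figure drafting can start at day 13 and finishes at day 25.
Analysis cannot begin until data collection (finishes day 11). It runs from day 11 to 11 + 5 = day 16.
Data cleaning waits on data collection (finishes day 11), so it starts at day 11 and finishes at 11 + 4 = day 15.
Writing needs all of data cleaning (finishes day 15, plus 2-day gap → day 17); figure drafting (finishes day 25, plus 3-day gap → day 28). That puts its earliest start at day 28; it finishes at 28 + 3 = day 31.
Formatting cannot start until writing (finishes day 31); data collection (finishes day 11). The controlling bound is day 31, so formatting finishes at 31 + 12 = day 43.
Submission needs all of formatting (finishes day 43); writing (finishes day 31); figure drafting (finishes day 25). That puts its earliest start at day 43; it finishes at 43 + 4 = day 47.
All tasks are finished once the last one completes. Finish times: Data collection at 11, Data cleaning at 15, Analysis at 16, Figure drafting at 25, Writing at 31, Formatting at 43, Submission at 47. The latest is day 47.

47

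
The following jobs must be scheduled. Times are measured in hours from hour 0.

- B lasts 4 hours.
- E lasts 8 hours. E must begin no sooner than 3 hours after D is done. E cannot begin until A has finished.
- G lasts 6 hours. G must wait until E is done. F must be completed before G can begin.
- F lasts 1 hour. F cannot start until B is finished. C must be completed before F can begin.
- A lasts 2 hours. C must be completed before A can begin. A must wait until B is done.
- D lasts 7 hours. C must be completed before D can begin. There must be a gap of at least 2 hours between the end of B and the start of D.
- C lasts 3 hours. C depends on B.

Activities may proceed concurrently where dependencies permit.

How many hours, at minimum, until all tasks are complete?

Nothing blocks B, so it runs from hour 0 to hour 4.
C waits on B (finishes hour 4), so it starts at hour 4 and finishes at 4 + 3 = hour 7.
F needs all of B (finishes hour 4); C (finishes hour 7). That puts its earliest start at hour 7; it finishes at 7 + 1 = hour 8.
D cannot start until C (finishes hour 7); B (finishes hour 4, plus 2-hour gap → hour 6). The controlling bound is hour 7, so D finishes at 7 + 7 = hour 14.
A needs all of C (finishes hour 7); B (finishes hour 4). That puts its earliest start at hour 7; it finishes at 7 + 2 = hour 9.
E cannot start until D (finishes hour 14, plus 3-hour gap → hour 17); A (finishes hour 9). The controlling bound is hour 17, so E finishes at 17 + 8 = hour 25.
G has to wait for E (finishes hour 25); F (finishes hour 8). The latest of these is hour 25, so G runs hour 25 to 25 + 6 = hour 31.
All tasks are finished once the last one completes. Finish times: A at 9, B at 4, C at 7, D at 14, E at 25, F at 8, G at 31. The latest is hour 31.

31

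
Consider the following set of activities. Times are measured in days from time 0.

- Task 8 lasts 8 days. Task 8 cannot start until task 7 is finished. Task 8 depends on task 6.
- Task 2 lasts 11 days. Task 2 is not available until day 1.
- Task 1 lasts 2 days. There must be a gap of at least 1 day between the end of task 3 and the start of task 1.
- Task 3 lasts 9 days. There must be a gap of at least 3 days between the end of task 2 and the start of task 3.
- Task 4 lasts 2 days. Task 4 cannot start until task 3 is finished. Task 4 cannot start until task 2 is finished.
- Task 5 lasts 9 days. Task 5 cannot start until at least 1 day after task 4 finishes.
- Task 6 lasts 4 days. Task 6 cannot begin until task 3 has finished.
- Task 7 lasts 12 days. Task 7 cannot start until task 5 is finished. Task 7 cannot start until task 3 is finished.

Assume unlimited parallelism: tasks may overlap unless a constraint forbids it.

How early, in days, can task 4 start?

24

Task 2 waits on its own release at day 1, so it starts at day 1 and finishes at 1 + 11 = day 12.
Task 3 cannot begin until task 2 (finishes day 12, plus 3-day gap → day 15). It runs from day 15 to 15 + 9 = day 24.
Task 4 waits on task 3 (finishes day 24); task 2 (finishes day 12). The latest of these is day 24, which is the earliest task 4 can start.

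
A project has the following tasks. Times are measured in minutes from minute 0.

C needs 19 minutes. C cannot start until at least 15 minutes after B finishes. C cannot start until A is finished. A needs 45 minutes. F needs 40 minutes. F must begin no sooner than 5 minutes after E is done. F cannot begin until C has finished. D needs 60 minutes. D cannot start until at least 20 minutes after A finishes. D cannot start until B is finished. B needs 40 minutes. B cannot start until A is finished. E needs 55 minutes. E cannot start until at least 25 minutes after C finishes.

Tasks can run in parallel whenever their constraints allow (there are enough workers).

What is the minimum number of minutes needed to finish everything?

244

Nothing blocks A, so it runs from minute 0 to minute 45.
B cannot begin until A (finishes minute 45). It runs from minute 45 to 45 + 40 = minute 85.
D needs all of A (finishes minute 45, plus 20-minute gap → minute 65); B (finishes minute 85). That puts its earliest start at minute 85; it finishes at 85 + 60 = minute 145.
C cannot start until B (finishes minute 85, plus 15-minute gap → minute 100); A (finishes minute 45). The controlling bound is minute 100, so C finishes at 100 + 19 = minute 119.
E waits on C (finishes minute 119, plus 25-minute gap → minute 144), so it starts at minute 144 and finishes at 144 + 55 = minute 199.
F needs all of E (finishes minute 199, plus 5-minute gap → minute 204); C (finishes minute 119). That puts its earliest start at minute 204; it finishes at 204 + 40 = minute 244.
All tasks are finished once the last one completes. Finish times: A at 45, B at 85, C at 119, D at 145, E at 199, F at 244. The latest is minute 244.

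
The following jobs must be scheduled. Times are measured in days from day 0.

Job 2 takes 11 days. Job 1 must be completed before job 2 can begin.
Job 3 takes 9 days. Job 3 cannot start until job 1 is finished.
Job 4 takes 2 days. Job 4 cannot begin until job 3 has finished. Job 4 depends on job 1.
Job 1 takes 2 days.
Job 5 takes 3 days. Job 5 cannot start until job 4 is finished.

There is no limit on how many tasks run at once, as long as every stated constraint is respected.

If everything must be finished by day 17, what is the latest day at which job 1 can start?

1

Nothing follows job 2; the deadline of day 17 is its only limit. It must start by 17 − 11 = day 6.
Nothing follows job 5; the deadline of day 17 is its only limit. It must start by 17 − 3 = day 14.
Job 4 has to be done before job 5 (must start by day 14). That means finishing by day 14, i.e. starting by 14 − 2 = day 12.
Job 3 feeds into job 4 (must start by day 12); so job 3 must finish by day 12 and therefore start by day 3.
For job 1: job 2 (must start by day 6); job 3 (must start by day 3); job 4 (must start by day 12). The most restrictive is day 3; with a 2-day duration, job 1 must start by day 1.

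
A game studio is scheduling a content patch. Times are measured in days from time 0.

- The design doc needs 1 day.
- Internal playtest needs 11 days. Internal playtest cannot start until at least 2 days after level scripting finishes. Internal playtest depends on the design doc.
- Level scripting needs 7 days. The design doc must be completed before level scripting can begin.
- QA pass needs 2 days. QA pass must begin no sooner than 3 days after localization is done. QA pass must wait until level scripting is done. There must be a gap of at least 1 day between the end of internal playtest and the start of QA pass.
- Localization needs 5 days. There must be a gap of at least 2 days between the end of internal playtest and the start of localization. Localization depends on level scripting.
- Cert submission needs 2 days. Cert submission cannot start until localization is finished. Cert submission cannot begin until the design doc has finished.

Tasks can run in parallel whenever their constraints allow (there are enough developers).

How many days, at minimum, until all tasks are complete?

33

The design doc has no prerequisites, so it starts at day 0 and finishes at day 1.
Level scripting waits on the design doc (finishes day 1), so it starts at day 1 and finishes at 1 + 7 = day 8.
Internal playtest needs all of level scripting (finishes day 8, plus 2-day gap → day 10); the design doc (finishes day 1). That puts its earliest start at day 10; it finishes at 10 + 11 = day 21.
Localization has to wait for internal playtest (finishes day 21, plus 2-day gap → day 23); level scripting (finishes day 8). The latest of these is day 23, so localization runs day 23 to 23 + 5 = day 28.
For cert submission: localization (finishes day 28); the design doc (finishes day 1). Taking the maximum gives a start of day 28, and it finishes at 28 + 2 = day 30.
QA pass has to wait for localization (finishes day 28, plus 3-day gap → day 31); level scripting (finishes day 8); internal playtest (finishes day 21, plus 1-day gap → day 22). The latest of these is day 31, so QA pass runs day 31 to 31 + 2 = day 33.
All tasks are finished once the last one completes. Finish times: The design doc at 1, Level scripting at 8, Internal playtest at 21, Localization at 28, QA pass at 33, Cert submission at 30. The latest is day 33.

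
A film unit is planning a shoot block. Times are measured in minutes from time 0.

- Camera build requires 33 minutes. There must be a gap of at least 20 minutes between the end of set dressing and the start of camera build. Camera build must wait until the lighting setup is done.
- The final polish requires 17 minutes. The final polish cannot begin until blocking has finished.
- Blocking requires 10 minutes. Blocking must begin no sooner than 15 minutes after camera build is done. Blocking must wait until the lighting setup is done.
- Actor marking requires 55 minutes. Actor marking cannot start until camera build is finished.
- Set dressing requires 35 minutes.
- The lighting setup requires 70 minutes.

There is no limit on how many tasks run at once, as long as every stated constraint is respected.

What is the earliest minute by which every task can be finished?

158

The lighting setup has no prerequisites, so it starts at minute 0 and finishes at minute 70.
Set dressing has no prerequisites, so it starts at minute 0 and finishes at minute 35.
Camera build needs all of set dressing (finishes minute 35, plus 20-minute gap → minute 55); the lighting setup (finishes minute 70). That puts its earliest start at minute 70; it finishes at 70 + 33 = minute 103.
After camera build (finishes minute 103), actor marking can start at minute 103 and finishes at minute 158.
Blocking needs all of camera build (finishes minute 103, plus 15-minute gap → minute 118); the lighting setup (finishes minute 70). That puts its earliest start at minute 118; it finishes at 118 + 10 = minute 128.
The final polish cannot begin until blocking (finishes minute 128). It runs from minute 128 to 128 + 17 = minute 145.
All tasks are finished once the last one completes. Finish times: Set dressing at 35, The lighting setup at 70, Camera build at 103, Blocking at 128, Actor marking at 158, The final polish at 145. The latest is minute 158.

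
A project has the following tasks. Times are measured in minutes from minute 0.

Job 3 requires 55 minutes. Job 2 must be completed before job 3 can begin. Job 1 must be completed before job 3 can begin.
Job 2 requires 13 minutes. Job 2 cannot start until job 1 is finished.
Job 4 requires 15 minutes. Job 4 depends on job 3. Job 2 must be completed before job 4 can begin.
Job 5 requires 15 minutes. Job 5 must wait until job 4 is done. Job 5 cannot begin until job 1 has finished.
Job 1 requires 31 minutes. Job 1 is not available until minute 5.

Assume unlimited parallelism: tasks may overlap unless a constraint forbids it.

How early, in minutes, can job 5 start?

Job 1 waits on its own release at minute 5, so it starts at minute 5 and finishes at 5 + 31 = minute 36.
Job 2 waits on job 1 (finishes minute 36), so it starts at minute 36 and finishes at 36 + 13 = minute 49.
Job 3 has to wait for job 2 (finishes minute 49); job 1 (finishes minute 36). The latest of these is minute 49, so job 3 runs minute 49 to 49 + 55 = minute 104.
Job 4 has to wait for job 3 (finishes minute 104); job 2 (finishes minute 49). The latest of these is minute 104, so job 4 runs minute 104 to 104 + 15 = minute 119.
Job 5 waits on job 4 (finishes minute 119); job 1 (finishes minute 36). The latest of these is minute 119, which is the earliest job 5 can start.

119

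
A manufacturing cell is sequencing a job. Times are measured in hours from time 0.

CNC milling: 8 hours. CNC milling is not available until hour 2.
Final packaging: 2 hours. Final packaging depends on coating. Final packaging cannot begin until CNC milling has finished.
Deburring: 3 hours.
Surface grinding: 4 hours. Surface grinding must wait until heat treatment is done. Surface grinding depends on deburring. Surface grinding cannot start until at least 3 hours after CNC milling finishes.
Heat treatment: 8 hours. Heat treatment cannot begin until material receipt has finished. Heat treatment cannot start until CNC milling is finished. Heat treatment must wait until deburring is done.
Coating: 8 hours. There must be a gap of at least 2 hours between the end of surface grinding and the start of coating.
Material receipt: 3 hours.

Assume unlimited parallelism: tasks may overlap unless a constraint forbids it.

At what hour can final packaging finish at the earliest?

CNC milling cannot begin until its own release at hour 2. It runs from hour 2 to 2 + 8 = hour 10.
Nothing blocks deburring, so it runs from hour 0 to hour 3.
Material receipt has no prerequisites, so it starts at hour 0 and finishes at hour 3.
For heat treatment: material receipt (finishes hour 3); CNC milling (finishes hour 10); deburring (finishes hour 3). Taking the maximum gives a start of hour 10, and it finishes at 10 + 8 = hour 18.
Surface grinding cannot start until heat treatment (finishes hour 18); deburring (finishes hour 3); CNC milling (finishes hour 10, plus 3-hour gap → hour 13). The controlling bound is hour 18, so surface grinding finishes at 18 + 4 = hour 22.
Coating cannot begin until surface grinding (finishes hour 22, plus 2-hour gap → hour 24). It runs from hour 24 to 24 + 8 = hour 32.
Final packaging needs all of coating (finishes hour 32); CNC milling (finishes hour 10). That puts its earliest start at hour 32; it finishes at 32 + 2 = hour 34.

34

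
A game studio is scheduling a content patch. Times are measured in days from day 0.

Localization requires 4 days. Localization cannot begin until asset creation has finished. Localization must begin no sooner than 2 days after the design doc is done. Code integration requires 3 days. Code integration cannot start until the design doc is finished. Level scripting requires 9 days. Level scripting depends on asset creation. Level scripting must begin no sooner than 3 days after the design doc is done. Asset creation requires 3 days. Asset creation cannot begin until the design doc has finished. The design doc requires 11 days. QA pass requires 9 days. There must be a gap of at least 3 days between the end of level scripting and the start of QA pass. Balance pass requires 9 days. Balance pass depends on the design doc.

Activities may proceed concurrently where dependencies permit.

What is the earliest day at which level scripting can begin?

14

The design doc has no prerequisites, so it starts at day 0 and finishes at day 11.
Asset creation waits on the design doc (finishes day 11), so it starts at day 11 and finishes at 11 + 3 = day 14.
Level scripting waits on asset creation (finishes day 14); the design doc (finishes day 11, plus 3-day gap → day 14). The latest of these is day 14, which is the earliest level scripting can start.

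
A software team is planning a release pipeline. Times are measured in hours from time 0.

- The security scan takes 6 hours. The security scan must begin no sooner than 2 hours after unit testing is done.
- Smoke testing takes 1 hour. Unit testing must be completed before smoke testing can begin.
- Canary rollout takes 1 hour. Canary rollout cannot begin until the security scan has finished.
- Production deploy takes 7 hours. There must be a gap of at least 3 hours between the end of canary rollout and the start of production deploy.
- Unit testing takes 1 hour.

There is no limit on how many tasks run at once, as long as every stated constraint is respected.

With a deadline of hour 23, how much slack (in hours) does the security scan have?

Unit testing has no prerequisites, so it starts at hour 0 and finishes at hour 1.
After unit testing (finishes hour 1, plus 2-hour gap → hour 3), the security scan can start at hour 3 and finishes at hour 9.

Working backward from the deadline:
To finish by hour 23, production deploy (duration 7) must start no later than hour 16.
Since production deploy (must start by hour 16, minus 3-hour gap → hour 13) depends on it, canary rollout must finish by hour 13. Backing off its 1-hour duration gives a latest start of hour 12.
Since canary rollout (must start by hour 12) depends on it, the security scan must finish by hour 12. Backing off its 6-hour duration gives a latest start of hour 6.
So the security scan can start as early as hour 3 and as late as hour 6, giving 6 − 3 = 3 hours of slack.

3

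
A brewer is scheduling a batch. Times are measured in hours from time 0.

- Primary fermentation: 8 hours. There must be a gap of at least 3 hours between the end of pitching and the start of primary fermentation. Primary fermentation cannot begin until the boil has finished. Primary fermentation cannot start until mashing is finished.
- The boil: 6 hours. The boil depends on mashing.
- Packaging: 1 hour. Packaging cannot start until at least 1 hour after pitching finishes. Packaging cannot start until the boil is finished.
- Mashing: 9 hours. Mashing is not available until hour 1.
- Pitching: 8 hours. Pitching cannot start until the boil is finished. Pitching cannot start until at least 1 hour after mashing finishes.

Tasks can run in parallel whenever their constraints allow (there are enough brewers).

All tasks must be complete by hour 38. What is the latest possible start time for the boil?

To finish by hour 38, primary fermentation (duration 8) must start no later than hour 30.
Packaging must finish by hour 38; it takes 1 hour, so it must start by 38 − 1 = hour 37.
Pitching feeds primary fermentation (must start by hour 30, minus 3-hour gap → hour 27); packaging (must start by hour 37, minus 1-hour gap → hour 36). Taking the minimum, pitching must finish by hour 27 and start by 27 − 8 = hour 19.
The boil feeds pitching (must start by hour 19); primary fermentation (must start by hour 30); packaging (must start by hour 37). Taking the minimum, the boil must finish by hour 19 and start by 19 − 6 = hour 13.

13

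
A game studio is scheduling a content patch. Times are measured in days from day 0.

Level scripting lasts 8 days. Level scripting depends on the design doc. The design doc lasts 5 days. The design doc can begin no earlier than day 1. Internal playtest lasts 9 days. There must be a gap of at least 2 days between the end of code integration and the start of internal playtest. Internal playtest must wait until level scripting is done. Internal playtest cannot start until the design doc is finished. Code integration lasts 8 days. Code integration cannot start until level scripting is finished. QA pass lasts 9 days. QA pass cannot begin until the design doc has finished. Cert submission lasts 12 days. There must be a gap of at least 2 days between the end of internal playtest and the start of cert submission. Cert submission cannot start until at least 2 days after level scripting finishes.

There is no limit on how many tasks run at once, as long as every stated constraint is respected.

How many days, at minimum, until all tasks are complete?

47

The design doc cannot begin until its own release at day 1. It runs from day 1 to 1 + 5 = day 6.
QA pass waits on the design doc (finishes day 6), so it starts at day 6 and finishes at 6 + 9 = day 15.
Level scripting cannot begin until the design doc (finishes day 6). It runs from day 6 to 6 + 8 = day 14.
Code integration waits on level scripting (finishes day 14), so it starts at day 14 and finishes at 14 + 8 = day 22.
Internal playtest needs all of code integration (finishes day 22, plus 2-day gap → day 24); level scripting (finishes day 14); the design doc (finishes day 6). That puts its earliest start at day 24; it finishes at 24 + 9 = day 33.
For cert submission: internal playtest (finishes day 33, plus 2-day gap → day 35); level scripting (finishes day 14, plus 2-day gap → day 16). Taking the maximum gives a start of day 35, and it finishes at 35 + 12 = day 47.
All tasks are finished once the last one completes. Finish times: The design doc at 6, Level scripting at 14, Code integration at 22, Internal playtest at 33, QA pass at 15, Cert submission at 47. The latest is day 47.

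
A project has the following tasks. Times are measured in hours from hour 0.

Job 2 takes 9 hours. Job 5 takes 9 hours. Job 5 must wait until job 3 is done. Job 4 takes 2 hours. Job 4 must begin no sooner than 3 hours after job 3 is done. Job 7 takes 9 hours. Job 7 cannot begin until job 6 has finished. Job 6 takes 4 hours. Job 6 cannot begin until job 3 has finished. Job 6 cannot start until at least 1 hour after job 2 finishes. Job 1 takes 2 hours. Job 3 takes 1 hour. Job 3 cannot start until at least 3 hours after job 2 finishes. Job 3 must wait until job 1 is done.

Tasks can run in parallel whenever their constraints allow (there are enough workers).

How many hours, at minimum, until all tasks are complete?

26

Job 2 has no prerequisites, so it starts at hour 0 and finishes at hour 9.
Job 1 can start immediately at hour 0; it finishes at hour 2.
Job 3 has to wait for job 2 (finishes hour 9, plus 3-hour gap → hour 12); job 1 (finishes hour 2). The latest of these is hour 12, so job 3 runs hour 12 to 12 + 1 = hour 13.
Job 6 cannot start until job 3 (finishes hour 13); job 2 (finishes hour 9, plus 1-hour gap → hour 10). The controlling bound is hour 13, so job 6 finishes at 13 + 4 = hour 17.
Job 7 waits on job 6 (finishes hour 17), so it starts at hour 17 and finishes at 17 + 9 = hour 26.
Job 5 cannot begin until job 3 (finishes hour 13). It runs from hour 13 to 13 + 9 = hour 22.
Job 4 waits on job 3 (finishes hour 13, plus 3-hour gap → hour 16), so it starts at hour 16 and finishes at 16 + 2 = hour 18.
All tasks are finished once the last one completes. Finish times: Job 1 at 2, Job 2 at 9, Job 3 at 13, Job 4 at 18, Job 5 at 22, Job 6 at 17, Job 7 at 26. The latest is hour 26.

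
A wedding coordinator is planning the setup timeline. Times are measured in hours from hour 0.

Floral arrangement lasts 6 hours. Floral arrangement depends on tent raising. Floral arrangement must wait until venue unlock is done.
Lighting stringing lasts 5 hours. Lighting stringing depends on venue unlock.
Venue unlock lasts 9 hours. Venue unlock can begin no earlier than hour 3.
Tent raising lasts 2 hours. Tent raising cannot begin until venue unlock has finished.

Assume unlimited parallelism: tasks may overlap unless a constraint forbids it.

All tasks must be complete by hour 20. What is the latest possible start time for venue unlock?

3

Floral arrangement has no dependents, so it just needs to finish by hour 20. Starting by 20 − 6 = hour 14 achieves that.
Tent raising must finish before floral arrangement (must start by hour 14). With a 2-hour duration, tent raising must start by 14 − 2 = hour 12.
Nothing follows lighting stringing; the deadline of hour 20 is its only limit. It must start by 20 − 5 = hour 15.
For venue unlock: tent raising (must start by hour 12); floral arrangement (must start by hour 14); lighting stringing (must start by hour 15). The most restrictive is hour 12; with a 9-hour duration, venue unlock must start by hour 3.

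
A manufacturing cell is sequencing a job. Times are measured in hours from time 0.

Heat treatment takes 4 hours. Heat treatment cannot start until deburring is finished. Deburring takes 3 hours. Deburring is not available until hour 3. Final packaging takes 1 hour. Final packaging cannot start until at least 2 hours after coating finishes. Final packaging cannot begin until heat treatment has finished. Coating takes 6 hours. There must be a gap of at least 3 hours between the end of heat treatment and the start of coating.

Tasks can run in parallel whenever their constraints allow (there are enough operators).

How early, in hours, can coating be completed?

19

After its own release at hour 3, deburring can start at hour 3 and finishes at hour 6.
Heat treatment waits on deburring (finishes hour 6), so it starts at hour 6 and finishes at 6 + 4 = hour 10.
After heat treatment (finishes hour 10, plus 3-hour gap → hour 13), coating can start at hour 13 and finishes at hour 19.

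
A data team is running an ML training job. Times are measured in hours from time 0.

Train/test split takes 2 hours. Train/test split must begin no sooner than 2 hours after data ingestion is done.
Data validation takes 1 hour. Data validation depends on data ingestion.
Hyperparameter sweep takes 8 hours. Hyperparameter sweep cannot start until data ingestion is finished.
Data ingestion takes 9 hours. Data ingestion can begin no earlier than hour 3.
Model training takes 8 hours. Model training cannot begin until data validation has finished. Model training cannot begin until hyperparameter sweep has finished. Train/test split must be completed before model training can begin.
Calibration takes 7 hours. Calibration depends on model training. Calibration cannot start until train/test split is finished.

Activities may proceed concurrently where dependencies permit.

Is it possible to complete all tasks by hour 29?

Data ingestion cannot begin until its own release at hour 3. It runs from hour 3 to 3 + 9 = hour 12.
Hyperparameter sweep waits on data ingestion (finishes hour 12), so it starts at hour 12 and finishes at 12 + 8 = hour 20.
After data ingestion (finishes hour 12, plus 2-hour gap → hour 14), train/test split can start at hour 14 and finishes at hour 16.
Data validation waits on data ingestion (finishes hour 12), so it starts at hour 12 and finishes at 12 + 1 = hour 13.
For model training: data validation (finishes hour 13); hyperparameter sweep (finishes hour 20); train/test split (finishes hour 16). Taking the maximum gives a start of hour 20, and it finishes at 20 + 8 = hour 28.
Calibration needs all of model training (finishes hour 28); train/test split (finishes hour 16). That puts its earliest start at hour 28; it finishes at 28 + 7 = hour 35.
The earliest everything can be done is hour 35, which is after the deadline of 29, so it is not possible.

No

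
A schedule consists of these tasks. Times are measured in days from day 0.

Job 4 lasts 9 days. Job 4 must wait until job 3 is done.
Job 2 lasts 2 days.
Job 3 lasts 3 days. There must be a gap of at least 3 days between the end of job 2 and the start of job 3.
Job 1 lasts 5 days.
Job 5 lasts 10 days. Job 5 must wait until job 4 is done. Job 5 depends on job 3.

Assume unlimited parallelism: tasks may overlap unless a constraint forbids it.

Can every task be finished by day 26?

Nothing blocks job 2, so it runs from day 0 to day 2.
After job 2 (finishes day 2, plus 3-day gap → day 5), job 3 can start at day 5 and finishes at day 8.
After job 3 (finishes day 8), job 4 can start at day 8 and finishes at day 17.
For job 5: job 4 (finishes day 17); job 3 (finishes day 8). Taking the maximum gives a start of day 17, and it finishes at 17 + 10 = day 27.
Nothing blocks job 1, so it runs from day 0 to day 5.
The earliest everything can be done is day 27, which is after the deadline of 26, so it is not possible.

No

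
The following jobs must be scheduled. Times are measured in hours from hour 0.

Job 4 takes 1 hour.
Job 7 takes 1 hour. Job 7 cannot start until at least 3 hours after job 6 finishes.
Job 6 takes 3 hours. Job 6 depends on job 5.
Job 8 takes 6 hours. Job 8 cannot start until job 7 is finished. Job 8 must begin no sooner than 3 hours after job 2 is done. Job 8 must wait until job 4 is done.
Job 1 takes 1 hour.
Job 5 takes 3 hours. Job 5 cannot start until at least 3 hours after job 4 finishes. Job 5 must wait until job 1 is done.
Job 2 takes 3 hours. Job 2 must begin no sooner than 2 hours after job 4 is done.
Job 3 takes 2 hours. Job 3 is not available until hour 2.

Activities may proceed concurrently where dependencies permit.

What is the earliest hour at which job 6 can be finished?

10

Job 4 has no prerequisites, so it starts at hour 0 and finishes at hour 1.
Nothing blocks job 1, so it runs from hour 0 to hour 1.
For job 5: job 4 (finishes hour 1, plus 3-hour gap → hour 4); job 1 (finishes hour 1). Taking the maximum gives a start of hour 4, and it finishes at 4 + 3 = hour 7.
Job 6 waits on job 5 (finishes hour 7), so it starts at hour 7 and finishes at 7 + 3 = hour 10.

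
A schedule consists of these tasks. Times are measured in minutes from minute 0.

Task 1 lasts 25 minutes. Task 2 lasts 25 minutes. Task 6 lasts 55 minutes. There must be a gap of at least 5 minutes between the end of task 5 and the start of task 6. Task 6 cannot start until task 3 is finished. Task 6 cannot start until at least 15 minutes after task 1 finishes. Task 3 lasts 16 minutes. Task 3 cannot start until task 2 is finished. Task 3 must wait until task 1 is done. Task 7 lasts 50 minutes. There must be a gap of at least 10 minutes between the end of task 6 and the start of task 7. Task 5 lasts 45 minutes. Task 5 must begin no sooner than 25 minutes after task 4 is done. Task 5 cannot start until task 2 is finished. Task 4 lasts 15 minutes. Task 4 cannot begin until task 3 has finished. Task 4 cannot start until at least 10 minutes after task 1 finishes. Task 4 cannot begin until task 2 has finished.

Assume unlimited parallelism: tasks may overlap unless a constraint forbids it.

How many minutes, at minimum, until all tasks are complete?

246

Nothing blocks task 2, so it runs from minute 0 to minute 25.
Task 1 can start immediately at minute 0; it finishes at minute 25.
Task 3 needs all of task 2 (finishes minute 25); task 1 (finishes minute 25). That puts its earliest start at minute 25; it finishes at 25 + 16 = minute 41.
For task 4: task 3 (finishes minute 41); task 1 (finishes minute 25, plus 10-minute gap → minute 35); task 2 (finishes minute 25). Taking the maximum gives a start of minute 41, and it finishes at 41 + 15 = minute 56.
For task 5: task 4 (finishes minute 56, plus 25-minute gap → minute 81); task 2 (finishes minute 25). Taking the maximum gives a start of minute 81, and it finishes at 81 + 45 = minute 126.
For task 6: task 5 (finishes minute 126, plus 5-minute gap → minute 131); task 3 (finishes minute 41); task 1 (finishes minute 25, plus 15-minute gap → minute 40). Taking the maximum gives a start of minute 131, and it finishes at 131 + 55 = minute 186.
Task 7 waits on task 6 (finishes minute 186, plus 10-minute gap → minute 196), so it starts at minute 196 and finishes at 196 + 50 = minute 246.
All tasks are finished once the last one completes. Finish times: Task 1 at 25, Task 2 at 25, Task 3 at 41, Task 4 at 56, Task 5 at 126, Task 6 at 186, Task 7 at 246. The latest is minute 246.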